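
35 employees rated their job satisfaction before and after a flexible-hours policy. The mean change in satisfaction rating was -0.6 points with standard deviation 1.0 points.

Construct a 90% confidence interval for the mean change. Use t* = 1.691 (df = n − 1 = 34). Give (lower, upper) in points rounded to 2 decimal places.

(-0.89, -0.31)

This is a matched-pairs design, so SE = s_d/√n = 1.0/√35 = 0.1690.
Margin = 1.691 × 0.1690 = 0.2858; the interval is -0.6 ± 0.2858 = (-0.89, -0.31).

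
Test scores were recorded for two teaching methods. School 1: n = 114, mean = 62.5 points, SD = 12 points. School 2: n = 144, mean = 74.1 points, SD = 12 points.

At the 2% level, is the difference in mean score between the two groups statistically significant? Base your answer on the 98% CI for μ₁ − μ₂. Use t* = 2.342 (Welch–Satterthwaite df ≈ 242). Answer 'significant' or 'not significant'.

SE₁ = s₁/√n₁ = 12/√114 = 1.1239; SE₂ = 12/√144 = 1.0000.
Independent samples, unequal variances: SE_diff = √(SE₁² + SE₂²) = √(1.26315121 + 1.0) = 1.5044.
t* = 2.342, so margin of error = 2.342 × 1.5044 = 3.5233.
Difference in means = 62.5 − 74.1 = -11.6000.
-11.6000 ± 3.5233 → (-15.1233, -8.0767).
The interval (-15.1233, -8.0767) does not contain 0, so the difference is significant.

significant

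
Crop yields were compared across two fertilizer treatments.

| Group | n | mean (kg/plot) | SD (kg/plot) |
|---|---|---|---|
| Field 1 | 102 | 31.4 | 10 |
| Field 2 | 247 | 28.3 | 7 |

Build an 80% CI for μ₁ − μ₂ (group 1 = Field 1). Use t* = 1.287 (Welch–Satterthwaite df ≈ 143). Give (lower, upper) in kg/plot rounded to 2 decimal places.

SE₁ = s₁/√n₁ = 10/√102 = 0.9901; SE₂ = 7/√247 = 0.4454.
Independent samples, unequal variances: SE_diff = √(SE₁² + SE₂²) = √(0.98029801 + 0.19838116) = 1.0857.
t* = 1.287, so margin of error = 1.287 × 1.0857 = 1.3973.
Difference in means = 31.4 − 28.3 = 3.1000.
3.1000 ± 1.3973 → (1.70, 4.50).

(1.70, 4.50)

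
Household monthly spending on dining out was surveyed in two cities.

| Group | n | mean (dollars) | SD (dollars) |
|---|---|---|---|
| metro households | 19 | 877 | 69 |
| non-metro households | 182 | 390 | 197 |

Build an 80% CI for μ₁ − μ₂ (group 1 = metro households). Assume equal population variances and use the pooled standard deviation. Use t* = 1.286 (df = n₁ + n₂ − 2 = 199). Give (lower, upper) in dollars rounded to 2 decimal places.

(428.39, 545.61)

Pooled variance s_p² = [18·69² + 181·197²] / (19+182−2) = 35729.2814, so s_p = 189.0219.
SE_diff = s_p·√(1/n₁ + 1/n₂) = 189.0219·√(1/19 + 1/182) = 45.5720.
t* = 1.286; margin = 1.286 × 45.5720 = 58.6056.
Difference = 877 − 390 = 487.0000.
487.0000 ± 58.6056 → (428.39, 545.61).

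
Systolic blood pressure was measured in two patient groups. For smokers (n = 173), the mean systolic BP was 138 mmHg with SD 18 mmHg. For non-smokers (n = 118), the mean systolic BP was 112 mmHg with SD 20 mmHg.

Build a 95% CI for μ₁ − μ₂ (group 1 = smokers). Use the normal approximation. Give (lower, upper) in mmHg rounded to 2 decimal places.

(21.50, 30.50)

Per-group SEs: s₁/√n₁ = 18/√173 = 1.3685, s₂/√n₂ = 20/√118 = 1.8411.
Unpooled SE of the difference: √(1.87279225 + 3.38964921) = 2.2940.
Margin of error = z* · SE = 1.960 × 2.2940 = 4.4962.
x̄₁ − x̄₂ = 138 − 112 = 26.0000.
CI: 26.0000 ± 4.4962 = (21.50, 30.50).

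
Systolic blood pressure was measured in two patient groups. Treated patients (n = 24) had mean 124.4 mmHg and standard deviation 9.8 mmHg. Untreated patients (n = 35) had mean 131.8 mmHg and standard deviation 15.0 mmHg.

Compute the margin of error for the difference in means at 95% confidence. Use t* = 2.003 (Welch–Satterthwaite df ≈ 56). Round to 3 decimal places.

6.469

Per-group SEs: s₁/√n₁ = 9.8/√24 = 2.0004, s₂/√n₂ = 15.0/√35 = 2.5355.
Unpooled SE of the difference: √(4.00160016 + 6.42876025) = 3.2296.
Margin of error = t* · SE = 2.003 × 3.2296 = 6.4689.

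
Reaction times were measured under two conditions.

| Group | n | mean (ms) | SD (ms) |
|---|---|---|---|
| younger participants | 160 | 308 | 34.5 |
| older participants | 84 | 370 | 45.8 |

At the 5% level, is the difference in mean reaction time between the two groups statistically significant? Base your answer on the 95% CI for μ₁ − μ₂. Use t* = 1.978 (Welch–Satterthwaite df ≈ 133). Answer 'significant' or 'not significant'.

significant

Per-group SEs: s₁/√n₁ = 34.5/√160 = 2.7275, s₂/√n₂ = 45.8/√84 = 4.9972.
Unpooled SE of the difference: √(7.43925625 + 24.97200784) = 5.6931.
Margin of error = t* · SE = 1.978 × 5.6931 = 11.2610.
x̄₁ − x̄₂ = 308 − 370 = -62.0000.
CI: -62.0000 ± 11.2610 = (-73.2610, -50.7390).
The interval (-73.2610, -50.7390) does not contain 0, so the difference is significant.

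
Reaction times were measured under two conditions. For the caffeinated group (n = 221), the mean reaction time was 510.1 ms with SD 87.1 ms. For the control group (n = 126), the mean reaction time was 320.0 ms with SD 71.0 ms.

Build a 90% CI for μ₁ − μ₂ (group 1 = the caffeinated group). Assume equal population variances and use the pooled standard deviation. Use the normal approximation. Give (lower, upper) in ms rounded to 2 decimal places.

Pooled variance s_p² = [220·87.1² + 125·71.0²] / (221+126−2) = 6664.1600, so s_p = 81.6343.
SE_diff = s_p·√(1/n₁ + 1/n₂) = 81.6343·√(1/221 + 1/126) = 9.1129.
z* = 1.645; margin = 1.645 × 9.1129 = 14.9907.
Difference = 510.1 − 320.0 = 190.1000.
190.1000 ± 14.9907 → (175.11, 205.09).

(175.11, 205.09)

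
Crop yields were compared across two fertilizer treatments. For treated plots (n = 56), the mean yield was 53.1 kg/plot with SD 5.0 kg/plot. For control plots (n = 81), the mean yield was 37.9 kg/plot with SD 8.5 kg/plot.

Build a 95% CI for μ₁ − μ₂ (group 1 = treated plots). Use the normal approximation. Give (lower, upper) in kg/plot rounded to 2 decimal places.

(12.93, 17.47)

SE₁ = s₁/√n₁ = 5.0/√56 = 0.6682; SE₂ = 8.5/√81 = 0.9444.
Independent samples, unequal variances: SE_diff = √(SE₁² + SE₂²) = √(0.44649124 + 0.89189136) = 1.1569.
z* = 1.960, so margin of error = 1.960 × 1.1569 = 2.2675.
Difference in means = 53.1 − 37.9 = 15.2000.
15.2000 ± 2.2675 → (12.93, 17.47).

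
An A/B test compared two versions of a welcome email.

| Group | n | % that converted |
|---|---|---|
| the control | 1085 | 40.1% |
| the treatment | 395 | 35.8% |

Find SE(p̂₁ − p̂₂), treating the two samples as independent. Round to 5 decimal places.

0.02834

Each SE is √(p̂(1−p̂)/n): √(0.4010·0.5990/1085) = 0.01488 and √(0.3580·0.6420/395) = 0.02412.
SE(p̂₁ − p̂₂) = √(SE₁² + SE₂²) = √(0.0002214144 + 0.0005817744) = 0.02834, since the two samples are independent.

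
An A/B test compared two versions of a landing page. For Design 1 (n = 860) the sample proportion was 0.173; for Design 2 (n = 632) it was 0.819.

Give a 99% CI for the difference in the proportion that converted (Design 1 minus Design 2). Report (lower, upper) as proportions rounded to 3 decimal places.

(-0.698, -0.594)

The two standard errors are √(0.1730×0.8270/860) = 0.01290 and √(0.8190×0.1810/632) = 0.01532.
Because the samples are independent, SE_diff = √(0.01290² + 0.01532²) = 0.02003.
Using z* = 2.576 for 99%, ME = 2.576 × 0.02003 = 0.05160.
p̂₁ − p̂₂ = -0.6460; interval -0.6460 ± 0.05160 gives (-0.698, -0.594).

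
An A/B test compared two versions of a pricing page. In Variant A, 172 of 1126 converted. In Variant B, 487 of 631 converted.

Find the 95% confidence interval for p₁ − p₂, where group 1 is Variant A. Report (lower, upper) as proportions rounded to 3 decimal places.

(-0.658, -0.580)

p̂₁ = 172/1126 = 0.1528 and p̂₂ = 487/631 = 0.7718.
SE₁ = √(p̂₁(1−p̂₁)/n₁) = √(0.1528·0.8472/1126) = 0.01072; SE₂ = √(0.7718·0.2282/631) = 0.01671.
Independent samples: SE of the difference = √(SE₁² + SE₂²) = √(0.0001149184 + 0.0002792241) = 0.01985.
z* for 95% confidence is 1.960, so the margin of error is 1.960 × 0.01985 = 0.03891.
Point estimate p̂₁ − p̂₂ = 0.1528 − 0.7718 = -0.6190.
-0.6190 ± 0.03891 → (-0.658, -0.580).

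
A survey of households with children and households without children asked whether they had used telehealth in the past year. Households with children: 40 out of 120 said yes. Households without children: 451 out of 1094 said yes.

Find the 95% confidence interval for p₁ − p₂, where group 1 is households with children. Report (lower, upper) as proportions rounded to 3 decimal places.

(-0.168, 0.010)

First, p̂₁ = 40/120 = 0.3333; p̂₂ = 451/1094 = 0.4122.
The two standard errors are √(0.3333×0.6667/120) = 0.04303 and √(0.4122×0.5878/1094) = 0.01488.
Because the samples are independent, SE_diff = √(0.04303² + 0.01488²) = 0.04553.
Using z* = 1.960 for 95%, ME = 1.960 × 0.04553 = 0.08924.
p̂₁ − p̂₂ = -0.0789; interval -0.0789 ± 0.08924 gives (-0.168, 0.010).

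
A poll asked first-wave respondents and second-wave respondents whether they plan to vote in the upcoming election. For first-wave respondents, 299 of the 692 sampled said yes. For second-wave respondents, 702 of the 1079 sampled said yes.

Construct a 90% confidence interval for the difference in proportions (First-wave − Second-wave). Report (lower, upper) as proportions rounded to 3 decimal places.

(-0.258, -0.179)

p̂₁ = 299/692 = 0.4321 and p̂₂ = 702/1079 = 0.6506.
SE₁ = √(p̂₁(1−p̂₁)/n₁) = √(0.4321·0.5679/692) = 0.01883; SE₂ = √(0.6506·0.3494/1079) = 0.01451.
Independent samples: SE of the difference = √(SE₁² + SE₂²) = √(0.0003545689 + 0.0002105401) = 0.02377.
z* for 90% confidence is 1.645, so the margin of error is 1.645 × 0.02377 = 0.03910.
Point estimate p̂₁ − p̂₂ = 0.4321 − 0.6506 = -0.2185.
-0.2185 ± 0.03910 → (-0.258, -0.179).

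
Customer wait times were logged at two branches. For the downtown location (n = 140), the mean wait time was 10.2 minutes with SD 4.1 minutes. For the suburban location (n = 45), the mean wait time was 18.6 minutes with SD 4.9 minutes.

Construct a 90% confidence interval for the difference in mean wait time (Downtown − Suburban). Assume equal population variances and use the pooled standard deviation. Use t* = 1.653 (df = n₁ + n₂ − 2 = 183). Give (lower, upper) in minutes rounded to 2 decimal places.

(-9.62, -7.18)

Pooled variance s_p² = [139·4.1² + 44·4.9²] / (140+45−2) = 18.5411, so s_p = 4.3059.
SE_diff = s_p·√(1/n₁ + 1/n₂) = 4.3059·√(1/140 + 1/45) = 0.7379.
t* = 1.653; margin = 1.653 × 0.7379 = 1.2197.
Difference = 10.2 − 18.6 = -8.4000.
-8.4000 ± 1.2197 → (-9.62, -7.18).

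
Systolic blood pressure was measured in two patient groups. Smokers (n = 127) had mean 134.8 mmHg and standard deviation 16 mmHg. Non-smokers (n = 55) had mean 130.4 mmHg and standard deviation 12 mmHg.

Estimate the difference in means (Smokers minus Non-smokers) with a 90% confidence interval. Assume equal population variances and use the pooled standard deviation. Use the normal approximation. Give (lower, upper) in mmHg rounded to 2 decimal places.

(0.44, 8.36)

s_p = √[((n₁−1)s₁² + (n₂−1)s₂²)/(n₁+n₂−2)] = √[(126·16² + 54·12²)/180] = 14.9131.
SE = 14.9131·√(1/127 + 1/55) = 2.4072.
With z* = 1.645, margin = 1.645 × 2.4072 = 3.9598.
x̄₁ − x̄₂ = 134.8 − 130.4 = 4.4000; interval 4.4000 ± 3.9598 = (0.44, 8.36).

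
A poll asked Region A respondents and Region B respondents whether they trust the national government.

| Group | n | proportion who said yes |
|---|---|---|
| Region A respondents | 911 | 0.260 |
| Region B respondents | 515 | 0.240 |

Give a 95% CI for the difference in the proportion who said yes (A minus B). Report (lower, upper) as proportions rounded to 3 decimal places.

The two standard errors are √(0.2600×0.7400/911) = 0.01453 and √(0.2400×0.7600/515) = 0.01882.
Because the samples are independent, SE_diff = √(0.01453² + 0.01882²) = 0.02378.
Using z* = 1.960 for 95%, ME = 1.960 × 0.02378 = 0.04661.
p̂₁ − p̂₂ = 0.0200; interval 0.0200 ± 0.04661 gives (-0.027, 0.067).

(-0.027, 0.067)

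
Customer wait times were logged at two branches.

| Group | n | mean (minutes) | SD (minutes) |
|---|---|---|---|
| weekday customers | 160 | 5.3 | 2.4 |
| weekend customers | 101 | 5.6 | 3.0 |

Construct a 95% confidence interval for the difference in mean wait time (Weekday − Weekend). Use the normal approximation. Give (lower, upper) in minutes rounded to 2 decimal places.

Standard errors of each mean: 2.4/√160 = 0.1897 and 3.0/√101 = 0.2985.
SE(x̄₁ − x̄₂) = √(0.1897² + 0.2985²) = 0.3537 for independent samples with unequal variances.
With z* = 1.960, the margin is 1.960 × 0.3537 = 0.6933.
x̄₁ − x̄₂ = 5.3 − 5.6 = -0.3000; the interval is -0.3000 ± 0.6933 = (-0.99, 0.39).

(-0.99, 0.39)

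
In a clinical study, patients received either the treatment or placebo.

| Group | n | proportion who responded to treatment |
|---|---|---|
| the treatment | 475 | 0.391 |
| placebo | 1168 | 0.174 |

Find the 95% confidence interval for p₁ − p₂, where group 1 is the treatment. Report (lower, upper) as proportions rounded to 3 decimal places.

(0.168, 0.266)

Each SE is √(p̂(1−p̂)/n): √(0.3910·0.6090/475) = 0.02239 and √(0.1740·0.8260/1168) = 0.01109.
SE(p̂₁ − p̂₂) = √(SE₁² + SE₂²) = √(0.0005013121 + 0.0001229881) = 0.02499, since the two samples are independent.
At 95% confidence z* = 1.960; margin = 1.960 × 0.02499 = 0.04898.
The difference is 0.3910 − 0.1740 = 0.2170, so the interval is 0.2170 ± 0.04898 = (0.168, 0.266).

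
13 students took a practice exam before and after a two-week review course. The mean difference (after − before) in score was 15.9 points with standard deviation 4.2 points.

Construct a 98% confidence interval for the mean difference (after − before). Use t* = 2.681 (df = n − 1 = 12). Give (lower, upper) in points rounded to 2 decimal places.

This is a matched-pairs design, so SE = s_d/√n = 4.2/√13 = 1.1649.
Margin = 2.681 × 1.1649 = 3.1231; the interval is 15.9 ± 3.1231 = (12.78, 19.02).

(12.78, 19.02)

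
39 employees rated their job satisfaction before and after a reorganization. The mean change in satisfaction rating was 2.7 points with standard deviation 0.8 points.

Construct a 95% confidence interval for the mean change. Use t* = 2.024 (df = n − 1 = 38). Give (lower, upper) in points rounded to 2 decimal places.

This is a matched-pairs design, so SE = s_d/√n = 0.8/√39 = 0.1281.
Margin = 2.024 × 0.1281 = 0.2593; the interval is 2.7 ± 0.2593 = (2.44, 2.96).

(2.44, 2.96)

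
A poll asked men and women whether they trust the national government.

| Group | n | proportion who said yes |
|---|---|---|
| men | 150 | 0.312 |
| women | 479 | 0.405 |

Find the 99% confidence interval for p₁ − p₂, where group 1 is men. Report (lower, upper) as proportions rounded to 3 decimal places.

(-0.206, 0.020)

The two standard errors are √(0.3120×0.6880/150) = 0.03783 and √(0.4050×0.5950/479) = 0.02243.
Because the samples are independent, SE_diff = √(0.03783² + 0.02243²) = 0.04398.
Using z* = 2.576 for 99%, ME = 2.576 × 0.04398 = 0.11329.
p̂₁ − p̂₂ = -0.0930; interval -0.0930 ± 0.11329 gives (-0.206, 0.020).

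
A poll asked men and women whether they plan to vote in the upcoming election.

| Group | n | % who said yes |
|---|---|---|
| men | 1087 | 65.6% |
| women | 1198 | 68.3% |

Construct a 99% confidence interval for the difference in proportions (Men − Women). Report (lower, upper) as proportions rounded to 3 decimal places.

The two standard errors are √(0.6560×0.3440/1087) = 0.01441 and √(0.6830×0.3170/1198) = 0.01344.
Because the samples are independent, SE_diff = √(0.01441² + 0.01344²) = 0.01970.
Using z* = 2.576 for 99%, ME = 2.576 × 0.01970 = 0.05075.
p̂₁ − p̂₂ = -0.0270; interval -0.0270 ± 0.05075 gives (-0.078, 0.024).

(-0.078, 0.024)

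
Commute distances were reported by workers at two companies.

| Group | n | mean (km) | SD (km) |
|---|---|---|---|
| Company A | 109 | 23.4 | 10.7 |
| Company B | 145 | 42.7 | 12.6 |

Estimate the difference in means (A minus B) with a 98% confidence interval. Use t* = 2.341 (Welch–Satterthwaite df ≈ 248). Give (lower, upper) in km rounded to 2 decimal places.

(-22.73, -15.87)

Standard errors of each mean: 10.7/√109 = 1.0249 and 12.6/√145 = 1.0464.
SE(x̄₁ − x̄₂) = √(1.0249² + 1.0464²) = 1.4647 for independent samples with unequal variances.
With t* = 2.341, the margin is 2.341 × 1.4647 = 3.4289.
x̄₁ − x̄₂ = 23.4 − 42.7 = -19.3000; the interval is -19.3000 ± 3.4289 = (-22.73, -15.87).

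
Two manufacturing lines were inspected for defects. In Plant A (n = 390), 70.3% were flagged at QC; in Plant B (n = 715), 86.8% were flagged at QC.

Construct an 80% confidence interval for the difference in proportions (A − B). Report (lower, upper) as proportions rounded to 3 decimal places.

Each SE is √(p̂(1−p̂)/n): √(0.7030·0.2970/390) = 0.02314 and √(0.8680·0.1320/715) = 0.01266.
SE(p̂₁ − p̂₂) = √(SE₁² + SE₂²) = √(0.0005354596 + 0.0001602756) = 0.02638, since the two samples are independent.
At 80% confidence z* = 1.282; margin = 1.282 × 0.02638 = 0.03382.
The difference is 0.7030 − 0.8680 = -0.1650, so the interval is -0.1650 ± 0.03382 = (-0.199, -0.131).

(-0.199, -0.131)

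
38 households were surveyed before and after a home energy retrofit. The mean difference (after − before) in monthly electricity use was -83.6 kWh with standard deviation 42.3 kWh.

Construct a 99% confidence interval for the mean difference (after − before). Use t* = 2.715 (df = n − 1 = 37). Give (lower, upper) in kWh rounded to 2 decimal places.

This is a matched-pairs design, so SE = s_d/√n = 42.3/√38 = 6.8620.
Margin = 2.715 × 6.8620 = 18.6303; the interval is -83.6 ± 18.6303 = (-102.23, -64.97).

(-102.23, -64.97)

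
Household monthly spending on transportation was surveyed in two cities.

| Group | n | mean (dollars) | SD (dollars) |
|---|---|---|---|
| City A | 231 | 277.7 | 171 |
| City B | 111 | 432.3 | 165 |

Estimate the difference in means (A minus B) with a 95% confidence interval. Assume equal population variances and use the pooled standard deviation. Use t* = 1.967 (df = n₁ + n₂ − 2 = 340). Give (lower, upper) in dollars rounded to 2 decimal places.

(-193.01, -116.19)

s_p = √[((n₁−1)s₁² + (n₂−1)s₂²)/(n₁+n₂−2)] = √[(230·171² + 110·165²)/340] = 169.0821.
SE = 169.0821·√(1/231 + 1/111) = 19.5273.
With t* = 1.967, margin = 1.967 × 19.5273 = 38.4102.
x̄₁ − x̄₂ = 277.7 − 432.3 = -154.6000; interval -154.6000 ± 38.4102 = (-193.01, -116.19).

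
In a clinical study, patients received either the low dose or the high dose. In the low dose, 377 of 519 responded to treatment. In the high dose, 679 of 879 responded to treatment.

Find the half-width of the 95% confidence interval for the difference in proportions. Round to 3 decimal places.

0.047

p̂₁ = 377/519 = 0.7264 and p̂₂ = 679/879 = 0.7725.
SE₁ = √(p̂₁(1−p̂₁)/n₁) = √(0.7264·0.2736/519) = 0.01957; SE₂ = √(0.7725·0.2275/879) = 0.01414.
Independent samples: SE of the difference = √(SE₁² + SE₂²) = √(0.0003829849 + 0.0001999396) = 0.02414.
z* for 95% confidence is 1.960, so the margin of error is 1.960 × 0.02414 = 0.04731.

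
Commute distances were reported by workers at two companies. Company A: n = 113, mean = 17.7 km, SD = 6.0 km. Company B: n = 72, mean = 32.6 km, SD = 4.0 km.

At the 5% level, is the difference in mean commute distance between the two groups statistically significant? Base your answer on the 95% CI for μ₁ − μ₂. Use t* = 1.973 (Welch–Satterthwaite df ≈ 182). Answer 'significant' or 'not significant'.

significant

Standard errors of each mean: 6.0/√113 = 0.5644 and 4.0/√72 = 0.4714.
SE(x̄₁ − x̄₂) = √(0.5644² + 0.4714²) = 0.7354 for independent samples with unequal variances.
With t* = 1.973, the margin is 1.973 × 0.7354 = 1.4509.
x̄₁ − x̄₂ = 17.7 − 32.6 = -14.9000; the interval is -14.9000 ± 1.4509 = (-16.3509, -13.4491).
The interval (-16.3509, -13.4491) does not contain 0, so the difference is significant.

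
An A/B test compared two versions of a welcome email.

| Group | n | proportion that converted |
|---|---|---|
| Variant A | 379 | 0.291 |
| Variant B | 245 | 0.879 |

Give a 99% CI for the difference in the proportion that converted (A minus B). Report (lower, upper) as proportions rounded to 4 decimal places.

(-0.6686, -0.5074)

The two standard errors are √(0.2910×0.7090/379) = 0.02333 and √(0.8790×0.1210/245) = 0.02084.
Because the samples are independent, SE_diff = √(0.02333² + 0.02084²) = 0.03128.
Using z* = 2.576 for 99%, ME = 2.576 × 0.03128 = 0.08058.
p̂₁ − p̂₂ = -0.5880; interval -0.5880 ± 0.08058 gives (-0.6686, -0.5074).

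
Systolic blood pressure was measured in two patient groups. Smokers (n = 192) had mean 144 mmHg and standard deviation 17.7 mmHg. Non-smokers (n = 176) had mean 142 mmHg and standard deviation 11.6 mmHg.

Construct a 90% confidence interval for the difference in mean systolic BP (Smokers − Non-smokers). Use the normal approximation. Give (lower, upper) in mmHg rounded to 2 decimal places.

Per-group SEs: s₁/√n₁ = 17.7/√192 = 1.2774, s₂/√n₂ = 11.6/√176 = 0.8744.
Unpooled SE of the difference: √(1.63175076 + 0.76457536) = 1.5480.
Margin of error = z* · SE = 1.645 × 1.5480 = 2.5465.
x̄₁ − x̄₂ = 144 − 142 = 2.0000.
CI: 2.0000 ± 2.5465 = (-0.55, 4.55).

(-0.55, 4.55)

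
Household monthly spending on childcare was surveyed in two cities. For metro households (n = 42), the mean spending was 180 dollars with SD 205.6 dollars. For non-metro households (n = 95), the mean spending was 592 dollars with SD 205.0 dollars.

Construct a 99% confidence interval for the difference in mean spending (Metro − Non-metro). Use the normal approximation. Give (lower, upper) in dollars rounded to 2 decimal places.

Standard errors of each mean: 205.6/√42 = 31.7248 and 205.0/√95 = 21.0326.
SE(x̄₁ − x̄₂) = √(31.7248² + 21.0326²) = 38.0635 for independent samples with unequal variances.
With z* = 2.576, the margin is 2.576 × 38.0635 = 98.0516.
x̄₁ − x̄₂ = 180 − 592 = -412.0000; the interval is -412.0000 ± 98.0516 = (-510.05, -313.95).

(-510.05, -313.95)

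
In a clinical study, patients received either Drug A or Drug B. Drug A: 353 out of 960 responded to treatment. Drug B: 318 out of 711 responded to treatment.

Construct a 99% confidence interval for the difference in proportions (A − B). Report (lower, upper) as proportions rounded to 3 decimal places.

First, p̂₁ = 353/960 = 0.3677; p̂₂ = 318/711 = 0.4473.
The two standard errors are √(0.3677×0.6323/960) = 0.01556 and √(0.4473×0.5527/711) = 0.01865.
Because the samples are independent, SE_diff = √(0.01556² + 0.01865²) = 0.02429.
Using z* = 2.576 for 99%, ME = 2.576 × 0.02429 = 0.06257.
p̂₁ − p̂₂ = -0.0796; interval -0.0796 ± 0.06257 gives (-0.142, -0.017).

(-0.142, -0.017)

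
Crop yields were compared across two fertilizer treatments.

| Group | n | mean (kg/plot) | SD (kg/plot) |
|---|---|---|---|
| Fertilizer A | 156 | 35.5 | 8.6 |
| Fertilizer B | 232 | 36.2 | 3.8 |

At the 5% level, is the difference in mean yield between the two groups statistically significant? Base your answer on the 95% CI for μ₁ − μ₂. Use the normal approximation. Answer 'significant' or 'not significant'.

SE₁ = s₁/√n₁ = 8.6/√156 = 0.6886; SE₂ = 3.8/√232 = 0.2495.
Independent samples, unequal variances: SE_diff = √(SE₁² + SE₂²) = √(0.47416996 + 0.06225025) = 0.7324.
z* = 1.960, so margin of error = 1.960 × 0.7324 = 1.4355.
Difference in means = 35.5 − 36.2 = -0.7000.
-0.7000 ± 1.4355 → (-2.1355, 0.7355).
The interval (-2.1355, 0.7355) contains 0, so the difference is not significant.

not significant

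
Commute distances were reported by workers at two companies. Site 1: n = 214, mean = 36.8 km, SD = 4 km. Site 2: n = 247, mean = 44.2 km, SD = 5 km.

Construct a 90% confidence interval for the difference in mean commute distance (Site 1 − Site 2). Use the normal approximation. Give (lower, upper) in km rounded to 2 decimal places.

(-8.09, -6.71)

Per-group SEs: s₁/√n₁ = 4/√214 = 0.2734, s₂/√n₂ = 5/√247 = 0.3181.
Unpooled SE of the difference: √(0.07474756 + 0.10118761) = 0.4194.
Margin of error = z* · SE = 1.645 × 0.4194 = 0.6899.
x̄₁ − x̄₂ = 36.8 − 44.2 = -7.4000.
CI: -7.4000 ± 0.6899 = (-8.09, -6.71).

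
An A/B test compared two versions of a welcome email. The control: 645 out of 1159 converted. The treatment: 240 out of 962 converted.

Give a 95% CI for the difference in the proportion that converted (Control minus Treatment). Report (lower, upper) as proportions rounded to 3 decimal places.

Sample proportions: 645/1159 = 0.5565, 240/962 = 0.2495.
Each SE is √(p̂(1−p̂)/n): √(0.5565·0.4435/1159) = 0.01459 and √(0.2495·0.7505/962) = 0.01395.
SE(p̂₁ − p̂₂) = √(SE₁² + SE₂²) = √(0.0002128681 + 0.0001946025) = 0.02019, since the two samples are independent.
At 95% confidence z* = 1.960; margin = 1.960 × 0.02019 = 0.03957.
The difference is 0.5565 − 0.2495 = 0.3070, so the interval is 0.3070 ± 0.03957 = (0.267, 0.347).

(0.267, 0.347)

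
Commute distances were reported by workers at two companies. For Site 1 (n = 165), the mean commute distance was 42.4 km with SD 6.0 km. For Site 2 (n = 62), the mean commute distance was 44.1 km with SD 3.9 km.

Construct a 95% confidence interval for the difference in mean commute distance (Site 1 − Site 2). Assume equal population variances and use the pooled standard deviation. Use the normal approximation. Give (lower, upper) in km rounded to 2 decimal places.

(-3.31, -0.09)

Pooled variance s_p² = [164·6.0² + 61·3.9²] / (165+62−2) = 30.3636, so s_p = 5.5103.
SE_diff = s_p·√(1/n₁ + 1/n₂) = 5.5103·√(1/165 + 1/62) = 0.8208.
z* = 1.960; margin = 1.960 × 0.8208 = 1.6088.
Difference = 42.4 − 44.1 = -1.7000.
-1.7000 ± 1.6088 → (-3.31, -0.09).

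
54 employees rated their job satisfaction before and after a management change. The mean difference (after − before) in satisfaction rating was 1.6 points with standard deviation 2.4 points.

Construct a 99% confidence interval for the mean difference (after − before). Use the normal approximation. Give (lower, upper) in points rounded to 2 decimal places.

This is a matched-pairs design, so SE = s_d/√n = 2.4/√54 = 0.3266.
Margin = 2.576 × 0.3266 = 0.8413; the interval is 1.6 ± 0.8413 = (0.76, 2.44).

(0.76, 2.44)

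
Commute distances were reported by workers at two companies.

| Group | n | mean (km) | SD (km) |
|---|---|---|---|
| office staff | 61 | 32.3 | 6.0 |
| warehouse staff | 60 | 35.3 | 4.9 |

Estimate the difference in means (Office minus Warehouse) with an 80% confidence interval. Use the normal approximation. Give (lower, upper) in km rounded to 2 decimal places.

SE₁ = s₁/√n₁ = 6.0/√61 = 0.7682; SE₂ = 4.9/√60 = 0.6326.
Independent samples, unequal variances: SE_diff = √(SE₁² + SE₂²) = √(0.59013124 + 0.40018276) = 0.9951.
z* = 1.282, so margin of error = 1.282 × 0.9951 = 1.2757.
Difference in means = 32.3 − 35.3 = -3.0000.
-3.0000 ± 1.2757 → (-4.28, -1.72).

(-4.28, -1.72)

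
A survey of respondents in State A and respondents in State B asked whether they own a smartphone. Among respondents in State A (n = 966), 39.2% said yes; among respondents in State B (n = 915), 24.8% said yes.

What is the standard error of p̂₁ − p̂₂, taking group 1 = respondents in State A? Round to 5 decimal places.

Each SE is √(p̂(1−p̂)/n): √(0.3920·0.6080/966) = 0.01571 and √(0.2480·0.7520/915) = 0.01428.
SE(p̂₁ − p̂₂) = √(SE₁² + SE₂²) = √(0.0002468041 + 0.0002039184) = 0.02123, since the two samples are independent.

0.02123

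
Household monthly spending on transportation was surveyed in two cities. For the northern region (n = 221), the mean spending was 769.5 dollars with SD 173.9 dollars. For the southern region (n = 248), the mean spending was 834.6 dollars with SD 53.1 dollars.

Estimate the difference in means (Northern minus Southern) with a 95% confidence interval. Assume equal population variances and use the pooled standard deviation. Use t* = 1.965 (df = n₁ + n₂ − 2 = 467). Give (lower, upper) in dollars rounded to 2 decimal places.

(-87.90, -42.30)

s_p = √[((n₁−1)s₁² + (n₂−1)s₂²)/(n₁+n₂−2)] = √[(220·173.9² + 247·53.1²)/467] = 125.4500.
SE = 125.4500·√(1/221 + 1/248) = 11.6047.
With t* = 1.965, margin = 1.965 × 11.6047 = 22.8032.
x̄₁ − x̄₂ = 769.5 − 834.6 = -65.1000; interval -65.1000 ± 22.8032 = (-87.90, -42.30).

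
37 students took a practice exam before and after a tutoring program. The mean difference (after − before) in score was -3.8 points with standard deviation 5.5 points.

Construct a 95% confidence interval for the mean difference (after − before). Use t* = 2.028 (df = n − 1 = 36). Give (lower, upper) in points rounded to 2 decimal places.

Paired design: SE = s_d/√n = 5.5/√37 = 0.9042.
t* = 2.028; margin of error = 2.028 × 0.9042 = 1.8337.
-3.8 ± 1.8337 → (-5.63, -1.97).

(-5.63, -1.97)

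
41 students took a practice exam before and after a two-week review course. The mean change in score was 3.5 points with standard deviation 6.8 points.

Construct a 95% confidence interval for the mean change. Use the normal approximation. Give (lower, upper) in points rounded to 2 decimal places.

Paired design: SE = s_d/√n = 6.8/√41 = 1.0620.
z* = 1.960; margin of error = 1.960 × 1.0620 = 2.0815.
3.5 ± 2.0815 → (1.42, 5.58).

(1.42, 5.58)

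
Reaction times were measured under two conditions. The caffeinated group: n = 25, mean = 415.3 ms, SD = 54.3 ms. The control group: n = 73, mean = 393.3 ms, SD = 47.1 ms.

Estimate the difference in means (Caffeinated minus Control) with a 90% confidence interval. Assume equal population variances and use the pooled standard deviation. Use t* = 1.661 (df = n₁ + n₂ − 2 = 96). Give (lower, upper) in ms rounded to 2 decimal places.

(3.14, 40.86)

Pooled variance s_p² = [24·54.3² + 72·47.1²] / (25+73−2) = 2400.9300, so s_p = 48.9993.
SE_diff = s_p·√(1/n₁ + 1/n₂) = 48.9993·√(1/25 + 1/73) = 11.3546.
t* = 1.661; margin = 1.661 × 11.3546 = 18.8600.
Difference = 415.3 − 393.3 = 22.0000.
22.0000 ± 18.8600 → (3.14, 40.86).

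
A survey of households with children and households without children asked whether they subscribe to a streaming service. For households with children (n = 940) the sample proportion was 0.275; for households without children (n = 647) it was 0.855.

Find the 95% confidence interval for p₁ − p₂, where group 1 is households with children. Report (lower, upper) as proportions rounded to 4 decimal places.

(-0.6194, -0.5406)

SE₁ = √(p̂₁(1−p̂₁)/n₁) = √(0.2750·0.7250/940) = 0.01456; SE₂ = √(0.8550·0.1450/647) = 0.01384.
Independent samples: SE of the difference = √(SE₁² + SE₂²) = √(0.0002119936 + 0.0001915456) = 0.02009.
z* for 95% confidence is 1.960, so the margin of error is 1.960 × 0.02009 = 0.03938.
Point estimate p̂₁ − p̂₂ = 0.2750 − 0.8550 = -0.5800.
-0.5800 ± 0.03938 → (-0.6194, -0.5406).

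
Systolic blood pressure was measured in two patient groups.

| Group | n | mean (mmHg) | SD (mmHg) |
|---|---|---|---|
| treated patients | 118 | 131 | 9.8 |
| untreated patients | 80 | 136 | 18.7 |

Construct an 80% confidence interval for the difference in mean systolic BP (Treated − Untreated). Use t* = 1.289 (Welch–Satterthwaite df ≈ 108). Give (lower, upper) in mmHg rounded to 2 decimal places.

(-7.94, -2.06)

SE₁ = s₁/√n₁ = 9.8/√118 = 0.9022; SE₂ = 18.7/√80 = 2.0907.
Independent samples, unequal variances: SE_diff = √(SE₁² + SE₂²) = √(0.81396484 + 4.37102649) = 2.2771.
t* = 1.289, so margin of error = 1.289 × 2.2771 = 2.9352.
Difference in means = 131 − 136 = -5.0000.
-5.0000 ± 2.9352 → (-7.94, -2.06).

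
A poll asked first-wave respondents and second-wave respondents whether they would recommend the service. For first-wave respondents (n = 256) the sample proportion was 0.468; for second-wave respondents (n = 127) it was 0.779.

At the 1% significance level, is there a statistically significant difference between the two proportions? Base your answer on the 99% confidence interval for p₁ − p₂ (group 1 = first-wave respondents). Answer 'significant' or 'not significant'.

significant

Each SE is √(p̂(1−p̂)/n): √(0.4680·0.5320/256) = 0.03119 and √(0.7790·0.2210/127) = 0.03682.
SE(p̂₁ − p̂₂) = √(SE₁² + SE₂²) = √(0.0009728161 + 0.0013557124) = 0.04825, since the two samples are independent.
At 99% confidence z* = 2.576; margin = 2.576 × 0.04825 = 0.12429.
The difference is 0.4680 − 0.7790 = -0.3110, so the interval is -0.3110 ± 0.12429 = (-0.43529, -0.18671).
The interval (-0.43529, -0.18671) does not contain 0, so the difference is significant.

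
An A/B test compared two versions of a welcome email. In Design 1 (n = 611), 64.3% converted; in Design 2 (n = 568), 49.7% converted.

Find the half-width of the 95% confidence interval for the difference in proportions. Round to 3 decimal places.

SE₁ = √(p̂₁(1−p̂₁)/n₁) = √(0.6430·0.3570/611) = 0.01938; SE₂ = √(0.4970·0.5030/568) = 0.02098.
Independent samples: SE of the difference = √(SE₁² + SE₂²) = √(0.0003755844 + 0.0004401604) = 0.02856.
z* for 95% confidence is 1.960, so the margin of error is 1.960 × 0.02856 = 0.05598.

0.056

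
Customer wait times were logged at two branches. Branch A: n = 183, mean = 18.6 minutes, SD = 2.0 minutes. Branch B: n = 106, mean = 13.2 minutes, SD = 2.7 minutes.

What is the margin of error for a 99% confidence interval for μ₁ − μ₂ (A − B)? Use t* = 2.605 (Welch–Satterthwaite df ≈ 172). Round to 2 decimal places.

0.78

Standard errors of each mean: 2.0/√183 = 0.1478 and 2.7/√106 = 0.2622.
SE(x̄₁ − x̄₂) = √(0.1478² + 0.2622²) = 0.3010 for independent samples with unequal variances.
With t* = 2.605, the margin is 2.605 × 0.3010 = 0.7841.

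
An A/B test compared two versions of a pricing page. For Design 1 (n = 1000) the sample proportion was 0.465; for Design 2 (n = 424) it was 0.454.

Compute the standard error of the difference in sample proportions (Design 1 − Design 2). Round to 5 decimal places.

The two standard errors are √(0.4650×0.5350/1000) = 0.01577 and √(0.4540×0.5460/424) = 0.02418.
Because the samples are independent, SE_diff = √(0.01577² + 0.02418²) = 0.02887.

0.02887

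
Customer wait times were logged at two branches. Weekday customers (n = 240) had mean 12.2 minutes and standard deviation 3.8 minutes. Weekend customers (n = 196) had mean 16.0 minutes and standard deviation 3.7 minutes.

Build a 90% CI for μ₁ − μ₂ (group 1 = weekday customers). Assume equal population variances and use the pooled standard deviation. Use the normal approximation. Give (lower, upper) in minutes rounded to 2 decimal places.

Pooled variance s_p² = [239·3.8² + 195·3.7²] / (240+196−2) = 14.1030, so s_p = 3.7554.
SE_diff = s_p·√(1/n₁ + 1/n₂) = 3.7554·√(1/240 + 1/196) = 0.3615.
z* = 1.645; margin = 1.645 × 0.3615 = 0.5947.
Difference = 12.2 − 16.0 = -3.8000.
-3.8000 ± 0.5947 → (-4.39, -3.21).

(-4.39, -3.21)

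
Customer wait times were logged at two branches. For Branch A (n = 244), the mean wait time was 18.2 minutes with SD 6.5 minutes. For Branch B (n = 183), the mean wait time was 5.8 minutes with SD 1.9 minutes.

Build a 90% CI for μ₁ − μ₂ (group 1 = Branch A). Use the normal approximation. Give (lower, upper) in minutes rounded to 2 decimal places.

Standard errors of each mean: 6.5/√244 = 0.4161 and 1.9/√183 = 0.1405.
SE(x̄₁ − x̄₂) = √(0.4161² + 0.1405²) = 0.4392 for independent samples with unequal variances.
With z* = 1.645, the margin is 1.645 × 0.4392 = 0.7225.
x̄₁ − x̄₂ = 18.2 − 5.8 = 12.4000; the interval is 12.4000 ± 0.7225 = (11.68, 13.12).

(11.68, 13.12)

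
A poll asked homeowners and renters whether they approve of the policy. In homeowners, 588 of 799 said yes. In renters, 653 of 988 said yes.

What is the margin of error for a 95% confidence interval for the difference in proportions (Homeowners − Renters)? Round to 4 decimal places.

p̂₁ = 588/799 = 0.7359 and p̂₂ = 653/988 = 0.6609.
SE₁ = √(p̂₁(1−p̂₁)/n₁) = √(0.7359·0.2641/799) = 0.01560; SE₂ = √(0.6609·0.3391/988) = 0.01506.
Independent samples: SE of the difference = √(SE₁² + SE₂²) = √(0.00024336 + 0.0002268036) = 0.02168.
z* for 95% confidence is 1.960, so the margin of error is 1.960 × 0.02168 = 0.04249.

0.0425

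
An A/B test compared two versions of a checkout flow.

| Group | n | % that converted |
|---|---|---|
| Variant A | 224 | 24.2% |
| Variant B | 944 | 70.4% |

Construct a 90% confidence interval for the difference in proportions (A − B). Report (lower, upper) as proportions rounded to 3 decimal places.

(-0.515, -0.409)

Each SE is √(p̂(1−p̂)/n): √(0.2420·0.7580/224) = 0.02862 and √(0.7040·0.2960/944) = 0.01486.
SE(p̂₁ − p̂₂) = √(SE₁² + SE₂²) = √(0.0008191044 + 0.0002208196) = 0.03225, since the two samples are independent.
At 90% confidence z* = 1.645; margin = 1.645 × 0.03225 = 0.05305.
The difference is 0.2420 − 0.7040 = -0.4620, so the interval is -0.4620 ± 0.05305 = (-0.515, -0.409).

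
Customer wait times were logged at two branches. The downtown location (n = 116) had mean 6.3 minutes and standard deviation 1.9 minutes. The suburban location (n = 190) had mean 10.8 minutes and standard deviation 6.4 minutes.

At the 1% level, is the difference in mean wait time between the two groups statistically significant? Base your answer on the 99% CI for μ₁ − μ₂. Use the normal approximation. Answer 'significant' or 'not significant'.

Per-group SEs: s₁/√n₁ = 1.9/√116 = 0.1764, s₂/√n₂ = 6.4/√190 = 0.4643.
Unpooled SE of the difference: √(0.03111696 + 0.21557449) = 0.4967.
Margin of error = z* · SE = 2.576 × 0.4967 = 1.2795.
x̄₁ − x̄₂ = 6.3 − 10.8 = -4.5000.
CI: -4.5000 ± 1.2795 = (-5.7795, -3.2205).
The interval (-5.7795, -3.2205) does not contain 0, so the difference is significant.

significant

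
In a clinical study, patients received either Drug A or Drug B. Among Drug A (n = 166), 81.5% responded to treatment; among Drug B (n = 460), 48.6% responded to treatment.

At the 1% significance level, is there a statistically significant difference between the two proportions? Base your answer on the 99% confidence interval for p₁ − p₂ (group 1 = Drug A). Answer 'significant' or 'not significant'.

Each SE is √(p̂(1−p̂)/n): √(0.8150·0.1850/166) = 0.03014 and √(0.4860·0.5140/460) = 0.02330.
SE(p̂₁ − p̂₂) = √(SE₁² + SE₂²) = √(0.0009084196 + 0.00054289) = 0.03810, since the two samples are independent.
At 99% confidence z* = 2.576; margin = 2.576 × 0.03810 = 0.09815.
The difference is 0.8150 − 0.4860 = 0.3290, so the interval is 0.3290 ± 0.09815 = (0.23085, 0.42715).
The interval (0.23085, 0.42715) does not contain 0, so the difference is significant.

significant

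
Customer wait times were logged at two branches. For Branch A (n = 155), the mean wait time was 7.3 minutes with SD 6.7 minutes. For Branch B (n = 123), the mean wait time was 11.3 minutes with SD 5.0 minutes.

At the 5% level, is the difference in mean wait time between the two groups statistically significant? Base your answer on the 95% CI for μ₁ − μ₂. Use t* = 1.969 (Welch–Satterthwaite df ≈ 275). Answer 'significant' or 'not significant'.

significant

Per-group SEs: s₁/√n₁ = 6.7/√155 = 0.5382, s₂/√n₂ = 5.0/√123 = 0.4508.
Unpooled SE of the difference: √(0.28965924 + 0.20322064) = 0.7021.
Margin of error = t* · SE = 1.969 × 0.7021 = 1.3824.
x̄₁ − x̄₂ = 7.3 − 11.3 = -4.0000.
CI: -4.0000 ± 1.3824 = (-5.3824, -2.6176).
The interval (-5.3824, -2.6176) does not contain 0, so the difference is significant.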